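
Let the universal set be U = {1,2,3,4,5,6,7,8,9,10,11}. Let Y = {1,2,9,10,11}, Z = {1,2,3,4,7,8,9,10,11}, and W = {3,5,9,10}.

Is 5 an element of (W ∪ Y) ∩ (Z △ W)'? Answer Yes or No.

5 ∈ W and 5 ∉ Y, so 5 ∈ W ∪ Y
5 ∉ Z and 5 ∈ W, so 5 ∈ Z △ W
5 ∉ (Z △ W)' since 5 ∈ (Z △ W)
5 ∈ (W ∪ Y) and 5 ∉ (Z △ W)', so 5 ∉ (W ∪ Y) ∩ (Z △ W)'

No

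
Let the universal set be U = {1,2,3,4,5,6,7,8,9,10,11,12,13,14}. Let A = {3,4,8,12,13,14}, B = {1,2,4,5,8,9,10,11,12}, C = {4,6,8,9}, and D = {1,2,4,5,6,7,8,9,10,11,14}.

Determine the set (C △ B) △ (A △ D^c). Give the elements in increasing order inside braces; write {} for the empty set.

C △ B = {1,2,5,6,10,11,12}
D^c = {3,12,13}
A △ D^c = {4,8,14}
(C △ B) △ (A △ D^c) = {1,2,4,5,6,8,10,11,12,14}

{1,2,4,5,6,8,10,11,12,14}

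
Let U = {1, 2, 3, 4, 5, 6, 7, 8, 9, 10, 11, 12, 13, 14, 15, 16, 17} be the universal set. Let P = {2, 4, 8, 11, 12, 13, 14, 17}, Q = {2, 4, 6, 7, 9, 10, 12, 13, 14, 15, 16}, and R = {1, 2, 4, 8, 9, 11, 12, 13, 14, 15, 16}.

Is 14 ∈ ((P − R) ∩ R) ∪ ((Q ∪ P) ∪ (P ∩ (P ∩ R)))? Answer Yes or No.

14 ∈ P and 14 ∈ R, so 14 ∉ P − R
14 ∉ (P − R) and 14 ∈ R, so 14 ∉ (P − R) ∩ R
14 ∈ Q and 14 ∈ P, so 14 ∈ Q ∪ P
14 ∈ P and 14 ∈ R, so 14 ∈ P ∩ R
14 ∈ P and 14 ∈ (P ∩ R), so 14 ∈ P ∩ (P ∩ R)
14 ∈ (Q ∪ P) and 14 ∈ (P ∩ (P ∩ R)), so 14 ∈ (Q ∪ P) ∪ (P ∩ (P ∩ R))
14 ∉ ((P − R) ∩ R) and 14 ∈ ((Q ∪ P) ∪ (P ∩ (P ∩ R))), so 14 ∈ ((P − R) ∩ R) ∪ ((Q ∪ P) ∪ (P ∩ (P ∩ R)))

Yes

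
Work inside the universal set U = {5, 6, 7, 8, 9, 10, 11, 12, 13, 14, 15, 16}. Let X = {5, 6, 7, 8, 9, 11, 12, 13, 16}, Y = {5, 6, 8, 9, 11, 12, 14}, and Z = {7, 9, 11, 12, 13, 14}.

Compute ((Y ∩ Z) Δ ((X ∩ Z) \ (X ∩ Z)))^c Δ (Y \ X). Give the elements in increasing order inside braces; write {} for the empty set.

Y ∩ Z = {9, 11, 12, 14}
X ∩ Z = {7, 9, 11, 12, 13}
(X ∩ Z) \ (X ∩ Z) = {}
(Y ∩ Z) Δ ((X ∩ Z) \ (X ∩ Z)) = {9, 11, 12, 14}
((Y ∩ Z) Δ ((X ∩ Z) \ (X ∩ Z)))^c = {5, 6, 7, 8, 10, 13, 15, 16}
Y \ X = {14}
((Y ∩ Z) Δ ((X ∩ Z) \ (X ∩ Z)))^c Δ (Y \ X) = {5, 6, 7, 8, 10, 13, 14, 15, 16}

{5, 6, 7, 8, 10, 13, 14, 15, 16}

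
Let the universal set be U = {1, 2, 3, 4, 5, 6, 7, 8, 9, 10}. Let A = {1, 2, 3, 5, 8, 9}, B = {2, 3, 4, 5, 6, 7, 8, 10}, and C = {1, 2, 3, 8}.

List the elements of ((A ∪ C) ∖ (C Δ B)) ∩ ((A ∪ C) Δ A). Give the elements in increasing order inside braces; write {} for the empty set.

{}

A ∪ C = {1, 2, 3, 5, 8, 9}
C Δ B = {1, 4, 5, 6, 7, 10}
(A ∪ C) ∖ (C Δ B) = {2, 3, 8, 9}
(A ∪ C) Δ A = {}
((A ∪ C) ∖ (C Δ B)) ∩ ((A ∪ C) Δ A) = {}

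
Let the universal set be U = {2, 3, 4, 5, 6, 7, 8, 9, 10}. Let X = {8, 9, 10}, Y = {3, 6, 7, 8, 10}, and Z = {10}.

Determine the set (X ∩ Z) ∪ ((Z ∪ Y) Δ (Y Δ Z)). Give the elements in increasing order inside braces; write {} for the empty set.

{10}

X ∩ Z = {10}
Z ∪ Y = {3, 6, 7, 8, 10}
Y Δ Z = {3, 6, 7, 8}
(Z ∪ Y) Δ (Y Δ Z) = {10}
(X ∩ Z) ∪ ((Z ∪ Y) Δ (Y Δ Z)) = {10}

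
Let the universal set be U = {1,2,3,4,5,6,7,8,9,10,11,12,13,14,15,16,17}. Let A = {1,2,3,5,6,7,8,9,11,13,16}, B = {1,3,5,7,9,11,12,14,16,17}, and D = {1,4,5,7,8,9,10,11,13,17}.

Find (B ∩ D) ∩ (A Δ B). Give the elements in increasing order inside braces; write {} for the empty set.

{17}

B ∩ D = {1,5,7,9,11,17}
A Δ B = {2,6,8,12,13,14,17}
(B ∩ D) ∩ (A Δ B) = {17}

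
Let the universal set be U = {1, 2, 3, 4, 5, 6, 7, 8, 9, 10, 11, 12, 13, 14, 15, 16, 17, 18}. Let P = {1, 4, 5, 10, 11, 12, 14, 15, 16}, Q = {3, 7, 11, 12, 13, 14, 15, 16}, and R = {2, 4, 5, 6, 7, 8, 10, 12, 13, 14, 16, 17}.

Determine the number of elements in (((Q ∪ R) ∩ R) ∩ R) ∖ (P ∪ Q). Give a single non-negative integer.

Q ∪ R = {2, 3, 4, 5, 6, 7, 8, 10, 11, 12, 13, 14, 15, 16, 17}
(Q ∪ R) ∩ R = {2, 4, 5, 6, 7, 8, 10, 12, 13, 14, 16, 17}
((Q ∪ R) ∩ R) ∩ R = {2, 4, 5, 6, 7, 8, 10, 12, 13, 14, 16, 17}
P ∪ Q = {1, 3, 4, 5, 7, 10, 11, 12, 13, 14, 15, 16}
(((Q ∪ R) ∩ R) ∩ R) ∖ (P ∪ Q) = {2, 6, 8, 17}
|(((Q ∪ R) ∩ R) ∩ R) ∖ (P ∪ Q)| = 4

4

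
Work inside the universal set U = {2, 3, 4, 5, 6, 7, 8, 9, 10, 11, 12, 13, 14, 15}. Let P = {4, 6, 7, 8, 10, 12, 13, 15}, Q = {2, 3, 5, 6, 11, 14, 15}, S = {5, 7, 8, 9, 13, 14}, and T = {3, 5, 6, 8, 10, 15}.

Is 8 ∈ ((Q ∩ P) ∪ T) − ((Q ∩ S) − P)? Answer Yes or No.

Yes

8 ∉ Q and 8 ∈ P, so 8 ∉ Q ∩ P
8 ∉ (Q ∩ P) and 8 ∈ T, so 8 ∈ (Q ∩ P) ∪ T
8 ∉ Q and 8 ∈ S, so 8 ∉ Q ∩ S
8 ∉ (Q ∩ S) and 8 ∈ P, so 8 ∉ (Q ∩ S) − P
8 ∈ ((Q ∩ P) ∪ T) and 8 ∉ ((Q ∩ S) − P), so 8 ∈ ((Q ∩ P) ∪ T) − ((Q ∩ S) − P)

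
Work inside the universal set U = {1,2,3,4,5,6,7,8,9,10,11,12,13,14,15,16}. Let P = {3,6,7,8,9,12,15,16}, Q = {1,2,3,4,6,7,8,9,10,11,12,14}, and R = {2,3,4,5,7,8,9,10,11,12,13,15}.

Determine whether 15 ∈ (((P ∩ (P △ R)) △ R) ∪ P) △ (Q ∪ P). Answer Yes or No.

15 ∈ P and 15 ∈ R, so 15 ∉ P △ R
15 ∈ P and 15 ∉ (P △ R), so 15 ∉ P ∩ (P △ R)
15 ∉ (P ∩ (P △ R)) and 15 ∈ R, so 15 ∈ (P ∩ (P △ R)) △ R
15 ∈ ((P ∩ (P △ R)) △ R) and 15 ∈ P, so 15 ∈ ((P ∩ (P △ R)) △ R) ∪ P
15 ∉ Q and 15 ∈ P, so 15 ∈ Q ∪ P
15 ∈ (((P ∩ (P △ R)) △ R) ∪ P) and 15 ∈ (Q ∪ P), so 15 ∉ (((P ∩ (P △ R)) △ R) ∪ P) △ (Q ∪ P)

No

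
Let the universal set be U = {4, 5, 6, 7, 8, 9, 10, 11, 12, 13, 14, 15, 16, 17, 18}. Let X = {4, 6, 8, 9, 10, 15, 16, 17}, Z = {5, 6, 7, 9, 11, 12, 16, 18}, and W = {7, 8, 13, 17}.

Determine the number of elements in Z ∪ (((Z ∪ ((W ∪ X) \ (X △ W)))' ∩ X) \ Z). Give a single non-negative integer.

11

W ∪ X = {4, 6, 7, 8, 9, 10, 13, 15, 16, 17}
X △ W = {4, 6, 7, 9, 10, 13, 15, 16}
(W ∪ X) \ (X △ W) = {8, 17}
Z ∪ ((W ∪ X) \ (X △ W)) = {5, 6, 7, 8, 9, 11, 12, 16, 17, 18}
(Z ∪ ((W ∪ X) \ (X △ W)))' = {4, 10, 13, 14, 15}
(Z ∪ ((W ∪ X) \ (X △ W)))' ∩ X = {4, 10, 15}
((Z ∪ ((W ∪ X) \ (X △ W)))' ∩ X) \ Z = {4, 10, 15}
Z ∪ (((Z ∪ ((W ∪ X) \ (X △ W)))' ∩ X) \ Z) = {4, 5, 6, 7, 9, 10, 11, 12, 15, 16, 18}
|Z ∪ (((Z ∪ ((W ∪ X) \ (X △ W)))' ∩ X) \ Z)| = 11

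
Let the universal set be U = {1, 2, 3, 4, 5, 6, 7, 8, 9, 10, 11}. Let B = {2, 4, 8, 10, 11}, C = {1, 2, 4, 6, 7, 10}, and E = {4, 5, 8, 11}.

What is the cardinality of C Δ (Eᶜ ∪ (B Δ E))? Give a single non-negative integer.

Eᶜ = {1, 2, 3, 6, 7, 9, 10}
B Δ E = {2, 5, 10}
Eᶜ ∪ (B Δ E) = {1, 2, 3, 5, 6, 7, 9, 10}
C Δ (Eᶜ ∪ (B Δ E)) = {3, 4, 5, 9}
|C Δ (Eᶜ ∪ (B Δ E))| = 4

4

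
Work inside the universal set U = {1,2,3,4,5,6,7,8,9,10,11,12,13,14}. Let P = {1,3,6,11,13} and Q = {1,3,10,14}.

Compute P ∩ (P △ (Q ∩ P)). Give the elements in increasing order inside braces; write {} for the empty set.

{6,11,13}

Q ∩ P = {1,3}
P △ (Q ∩ P) = {6,11,13}
P ∩ (P △ (Q ∩ P)) = {6,11,13}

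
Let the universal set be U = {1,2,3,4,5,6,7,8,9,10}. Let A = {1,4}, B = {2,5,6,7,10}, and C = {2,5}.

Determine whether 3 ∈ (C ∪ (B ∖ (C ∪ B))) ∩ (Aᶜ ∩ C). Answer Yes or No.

3 ∉ C and 3 ∉ B, so 3 ∉ C ∪ B
3 ∉ B and 3 ∉ (C ∪ B), so 3 ∉ B ∖ (C ∪ B)
3 ∉ C and 3 ∉ (B ∖ (C ∪ B)), so 3 ∉ C ∪ (B ∖ (C ∪ B))
3 ∉ A, so 3 ∈ Aᶜ
3 ∈ Aᶜ and 3 ∉ C, so 3 ∉ Aᶜ ∩ C
3 ∉ (C ∪ (B ∖ (C ∪ B))) and 3 ∉ (Aᶜ ∩ C), so 3 ∉ (C ∪ (B ∖ (C ∪ B))) ∩ (Aᶜ ∩ C)

No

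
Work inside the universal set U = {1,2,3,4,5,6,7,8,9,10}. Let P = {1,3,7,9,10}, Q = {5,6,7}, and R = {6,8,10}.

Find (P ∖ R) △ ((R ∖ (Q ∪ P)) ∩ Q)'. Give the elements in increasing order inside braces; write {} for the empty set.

{2,4,5,6,8,10}

P ∖ R = {1,3,7,9}
Q ∪ P = {1,3,5,6,7,9,10}
R ∖ (Q ∪ P) = {8}
(R ∖ (Q ∪ P)) ∩ Q = {}
((R ∖ (Q ∪ P)) ∩ Q)' = {1,2,3,4,5,6,7,8,9,10}
(P ∖ R) △ ((R ∖ (Q ∪ P)) ∩ Q)' = {2,4,5,6,8,10}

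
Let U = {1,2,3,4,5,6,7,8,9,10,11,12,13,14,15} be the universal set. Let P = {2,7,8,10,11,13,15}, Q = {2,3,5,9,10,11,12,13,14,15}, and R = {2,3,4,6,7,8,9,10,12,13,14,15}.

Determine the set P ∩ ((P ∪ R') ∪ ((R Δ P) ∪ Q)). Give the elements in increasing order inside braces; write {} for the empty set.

{2,7,8,10,11,13,15}

R' = {1,5,11}
P ∪ R' = {1,2,5,7,8,10,11,13,15}
R Δ P = {3,4,6,9,11,12,14}
(R Δ P) ∪ Q = {2,3,4,5,6,9,10,11,12,13,14,15}
(P ∪ R') ∪ ((R Δ P) ∪ Q) = {1,2,3,4,5,6,7,8,9,10,11,12,13,14,15}
P ∩ ((P ∪ R') ∪ ((R Δ P) ∪ Q)) = {2,7,8,10,11,13,15}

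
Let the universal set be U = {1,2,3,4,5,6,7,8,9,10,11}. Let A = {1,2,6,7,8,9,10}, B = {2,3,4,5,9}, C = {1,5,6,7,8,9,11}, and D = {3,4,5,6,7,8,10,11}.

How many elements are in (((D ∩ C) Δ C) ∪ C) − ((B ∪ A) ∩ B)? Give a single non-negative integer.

D ∩ C = {5,6,7,8,11}
(D ∩ C) Δ C = {1,9}
((D ∩ C) Δ C) ∪ C = {1,5,6,7,8,9,11}
B ∪ A = {1,2,3,4,5,6,7,8,9,10}
(B ∪ A) ∩ B = {2,3,4,5,9}
(((D ∩ C) Δ C) ∪ C) − ((B ∪ A) ∩ B) = {1,6,7,8,11}
|(((D ∩ C) Δ C) ∪ C) − ((B ∪ A) ∩ B)| = 5

5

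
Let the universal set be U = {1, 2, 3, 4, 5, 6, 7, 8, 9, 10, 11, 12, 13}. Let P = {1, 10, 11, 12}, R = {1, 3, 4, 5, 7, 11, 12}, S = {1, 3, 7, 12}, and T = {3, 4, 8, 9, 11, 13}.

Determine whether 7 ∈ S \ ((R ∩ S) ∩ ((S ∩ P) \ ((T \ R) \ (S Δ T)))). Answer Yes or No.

7 ∈ R and 7 ∈ S, so 7 ∈ R ∩ S
7 ∈ S and 7 ∉ P, so 7 ∉ S ∩ P
7 ∉ T and 7 ∈ R, so 7 ∉ T \ R
7 ∈ S and 7 ∉ T, so 7 ∈ S Δ T
7 ∉ (T \ R) and 7 ∈ (S Δ T), so 7 ∉ (T \ R) \ (S Δ T)
7 ∉ (S ∩ P) and 7 ∉ ((T \ R) \ (S Δ T)), so 7 ∉ (S ∩ P) \ ((T \ R) \ (S Δ T))
7 ∈ (R ∩ S) and 7 ∉ ((S ∩ P) \ ((T \ R) \ (S Δ T))), so 7 ∉ (R ∩ S) ∩ ((S ∩ P) \ ((T \ R) \ (S Δ T)))
7 ∈ S and 7 ∉ ((R ∩ S) ∩ ((S ∩ P) \ ((T \ R) \ (S Δ T)))), so 7 ∈ S \ ((R ∩ S) ∩ ((S ∩ P) \ ((T \ R) \ (S Δ T))))

Yes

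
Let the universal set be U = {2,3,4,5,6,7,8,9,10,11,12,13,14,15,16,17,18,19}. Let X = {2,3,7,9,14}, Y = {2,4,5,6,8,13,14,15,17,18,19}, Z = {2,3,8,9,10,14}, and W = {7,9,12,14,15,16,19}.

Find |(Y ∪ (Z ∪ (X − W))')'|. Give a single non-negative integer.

3

X − W = {2,3}
Z ∪ (X − W) = {2,3,8,9,10,14}
(Z ∪ (X − W))' = {4,5,6,7,11,12,13,15,16,17,18,19}
Y ∪ (Z ∪ (X − W))' = {2,4,5,6,7,8,11,12,13,14,15,16,17,18,19}
(Y ∪ (Z ∪ (X − W))')' = {3,9,10}
|(Y ∪ (Z ∪ (X − W))')'| = 3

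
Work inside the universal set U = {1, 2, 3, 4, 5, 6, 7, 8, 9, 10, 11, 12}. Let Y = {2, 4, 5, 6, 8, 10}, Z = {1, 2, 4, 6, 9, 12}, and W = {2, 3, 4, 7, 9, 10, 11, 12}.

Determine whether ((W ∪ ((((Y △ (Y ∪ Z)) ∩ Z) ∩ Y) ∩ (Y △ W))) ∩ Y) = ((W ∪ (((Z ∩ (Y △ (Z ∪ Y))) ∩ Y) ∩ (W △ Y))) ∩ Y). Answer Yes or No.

Y ∪ Z = {1, 2, 4, 5, 6, 8, 9, 10, 12}
Y △ (Y ∪ Z) = {1, 9, 12}
(Y △ (Y ∪ Z)) ∩ Z = {1, 9, 12}
((Y △ (Y ∪ Z)) ∩ Z) ∩ Y = {}
Y △ W = {3, 5, 6, 7, 8, 9, 11, 12}
(((Y △ (Y ∪ Z)) ∩ Z) ∩ Y) ∩ (Y △ W) = {}
W ∪ ((((Y △ (Y ∪ Z)) ∩ Z) ∩ Y) ∩ (Y △ W)) = {2, 3, 4, 7, 9, 10, 11, 12}
(W ∪ ((((Y △ (Y ∪ Z)) ∩ Z) ∩ Y) ∩ (Y △ W))) ∩ Y = {2, 4, 10}
Z ∪ Y = {1, 2, 4, 5, 6, 8, 9, 10, 12}
Y △ (Z ∪ Y) = {1, 9, 12}
Z ∩ (Y △ (Z ∪ Y)) = {1, 9, 12}
(Z ∩ (Y △ (Z ∪ Y))) ∩ Y = {}
W △ Y = {3, 5, 6, 7, 8, 9, 11, 12}
((Z ∩ (Y △ (Z ∪ Y))) ∩ Y) ∩ (W △ Y) = {}
W ∪ (((Z ∩ (Y △ (Z ∪ Y))) ∩ Y) ∩ (W △ Y)) = {2, 3, 4, 7, 9, 10, 11, 12}
(W ∪ (((Z ∩ (Y △ (Z ∪ Y))) ∩ Y) ∩ (W △ Y))) ∩ Y = {2, 4, 10}
Both equal {2, 4, 10}, so (W ∪ ((((Y △ (Y ∪ Z)) ∩ Z) ∩ Y) ∩ (Y △ W))) ∩ Y = (W ∪ (((Z ∩ (Y △ (Z ∪ Y))) ∩ Y) ∩ (W △ Y))) ∩ Y.

Yes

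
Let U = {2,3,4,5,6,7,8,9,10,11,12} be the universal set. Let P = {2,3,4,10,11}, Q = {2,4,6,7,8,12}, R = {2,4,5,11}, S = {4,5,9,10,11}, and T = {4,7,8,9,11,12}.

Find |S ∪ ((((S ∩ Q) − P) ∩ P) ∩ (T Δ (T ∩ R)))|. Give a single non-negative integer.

S ∩ Q = {4}
(S ∩ Q) − P = {}
((S ∩ Q) − P) ∩ P = {}
T ∩ R = {4,11}
T Δ (T ∩ R) = {7,8,9,12}
(((S ∩ Q) − P) ∩ P) ∩ (T Δ (T ∩ R)) = {}
S ∪ ((((S ∩ Q) − P) ∩ P) ∩ (T Δ (T ∩ R))) = {4,5,9,10,11}
|S ∪ ((((S ∩ Q) − P) ∩ P) ∩ (T Δ (T ∩ R)))| = 5

5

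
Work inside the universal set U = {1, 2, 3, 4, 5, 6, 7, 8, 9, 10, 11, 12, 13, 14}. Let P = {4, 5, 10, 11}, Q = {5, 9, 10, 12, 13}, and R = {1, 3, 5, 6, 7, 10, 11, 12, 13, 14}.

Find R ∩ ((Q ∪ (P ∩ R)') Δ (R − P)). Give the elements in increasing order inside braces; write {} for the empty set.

P ∩ R = {5, 10, 11}
(P ∩ R)' = {1, 2, 3, 4, 6, 7, 8, 9, 12, 13, 14}
Q ∪ (P ∩ R)' = {1, 2, 3, 4, 5, 6, 7, 8, 9, 10, 12, 13, 14}
R − P = {1, 3, 6, 7, 12, 13, 14}
(Q ∪ (P ∩ R)') Δ (R − P) = {2, 4, 5, 8, 9, 10}
R ∩ ((Q ∪ (P ∩ R)') Δ (R − P)) = {5, 10}

{5, 10}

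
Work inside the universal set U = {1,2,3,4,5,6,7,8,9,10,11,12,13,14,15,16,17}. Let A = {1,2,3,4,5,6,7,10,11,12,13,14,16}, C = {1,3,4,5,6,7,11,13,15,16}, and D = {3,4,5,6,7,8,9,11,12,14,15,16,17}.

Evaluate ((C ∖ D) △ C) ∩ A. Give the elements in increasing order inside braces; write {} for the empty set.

{3,4,5,6,7,11,16}

C ∖ D = {1,13}
(C ∖ D) △ C = {3,4,5,6,7,11,15,16}
((C ∖ D) △ C) ∩ A = {3,4,5,6,7,11,16}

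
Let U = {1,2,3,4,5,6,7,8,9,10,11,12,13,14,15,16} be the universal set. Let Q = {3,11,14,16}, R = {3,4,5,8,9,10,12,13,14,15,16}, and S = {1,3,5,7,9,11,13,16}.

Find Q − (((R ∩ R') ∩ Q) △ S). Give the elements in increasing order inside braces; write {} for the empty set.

{14}

R' = {1,2,6,7,11}
R ∩ R' = {}
(R ∩ R') ∩ Q = {}
((R ∩ R') ∩ Q) △ S = {1,3,5,7,9,11,13,16}
Q − (((R ∩ R') ∩ Q) △ S) = {14}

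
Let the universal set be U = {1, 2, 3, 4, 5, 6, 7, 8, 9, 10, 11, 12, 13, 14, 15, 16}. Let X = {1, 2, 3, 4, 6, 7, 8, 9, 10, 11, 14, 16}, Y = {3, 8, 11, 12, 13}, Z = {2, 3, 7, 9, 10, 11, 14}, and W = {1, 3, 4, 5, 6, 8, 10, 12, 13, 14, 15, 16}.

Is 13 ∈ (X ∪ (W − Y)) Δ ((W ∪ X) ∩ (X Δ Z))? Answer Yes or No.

13 ∈ W and 13 ∈ Y, so 13 ∉ W − Y
13 ∉ X and 13 ∉ (W − Y), so 13 ∉ X ∪ (W − Y)
13 ∈ W and 13 ∉ X, so 13 ∈ W ∪ X
13 ∉ X and 13 ∉ Z, so 13 ∉ X Δ Z
13 ∈ (W ∪ X) and 13 ∉ (X Δ Z), so 13 ∉ (W ∪ X) ∩ (X Δ Z)
13 ∉ (X ∪ (W − Y)) and 13 ∉ ((W ∪ X) ∩ (X Δ Z)), so 13 ∉ (X ∪ (W − Y)) Δ ((W ∪ X) ∩ (X Δ Z))

No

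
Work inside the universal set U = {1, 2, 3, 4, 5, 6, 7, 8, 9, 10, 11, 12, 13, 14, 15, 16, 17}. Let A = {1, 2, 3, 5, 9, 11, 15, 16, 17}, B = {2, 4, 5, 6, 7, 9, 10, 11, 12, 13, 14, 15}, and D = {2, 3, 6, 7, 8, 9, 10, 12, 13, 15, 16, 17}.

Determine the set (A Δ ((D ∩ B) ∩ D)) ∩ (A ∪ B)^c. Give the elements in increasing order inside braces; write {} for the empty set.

D ∩ B = {2, 6, 7, 9, 10, 12, 13, 15}
(D ∩ B) ∩ D = {2, 6, 7, 9, 10, 12, 13, 15}
A Δ ((D ∩ B) ∩ D) = {1, 3, 5, 6, 7, 10, 11, 12, 13, 16, 17}
A ∪ B = {1, 2, 3, 4, 5, 6, 7, 9, 10, 11, 12, 13, 14, 15, 16, 17}
(A ∪ B)^c = {8}
(A Δ ((D ∩ B) ∩ D)) ∩ (A ∪ B)^c = {}

{}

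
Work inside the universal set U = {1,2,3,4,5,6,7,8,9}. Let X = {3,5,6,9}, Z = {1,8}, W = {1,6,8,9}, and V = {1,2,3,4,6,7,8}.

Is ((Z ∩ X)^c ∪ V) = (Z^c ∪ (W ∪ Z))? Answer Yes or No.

Yes

Z ∩ X = {}
(Z ∩ X)^c = {1,2,3,4,5,6,7,8,9}
(Z ∩ X)^c ∪ V = {1,2,3,4,5,6,7,8,9}
Z^c = {2,3,4,5,6,7,9}
W ∪ Z = {1,6,8,9}
Z^c ∪ (W ∪ Z) = {1,2,3,4,5,6,7,8,9}
Both equal {1,2,3,4,5,6,7,8,9}, so (Z ∩ X)^c ∪ V = Z^c ∪ (W ∪ Z).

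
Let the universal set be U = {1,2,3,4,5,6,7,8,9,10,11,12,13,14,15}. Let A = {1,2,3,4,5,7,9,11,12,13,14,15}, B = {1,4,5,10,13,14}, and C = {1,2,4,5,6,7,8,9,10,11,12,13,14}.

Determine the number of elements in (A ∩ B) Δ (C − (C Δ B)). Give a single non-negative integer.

1

A ∩ B = {1,4,5,13,14}
C Δ B = {2,6,7,8,9,11,12}
C − (C Δ B) = {1,4,5,10,13,14}
(A ∩ B) Δ (C − (C Δ B)) = {10}
|(A ∩ B) Δ (C − (C Δ B))| = 1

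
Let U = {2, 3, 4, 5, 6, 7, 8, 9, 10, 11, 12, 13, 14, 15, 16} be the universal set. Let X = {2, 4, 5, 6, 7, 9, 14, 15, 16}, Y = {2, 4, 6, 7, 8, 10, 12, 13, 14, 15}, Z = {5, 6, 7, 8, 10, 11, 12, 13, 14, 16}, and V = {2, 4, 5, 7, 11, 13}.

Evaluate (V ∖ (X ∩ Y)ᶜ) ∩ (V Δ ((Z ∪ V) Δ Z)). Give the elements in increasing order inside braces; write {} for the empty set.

{7}

X ∩ Y = {2, 4, 6, 7, 14, 15}
(X ∩ Y)ᶜ = {3, 5, 8, 9, 10, 11, 12, 13, 16}
V ∖ (X ∩ Y)ᶜ = {2, 4, 7}
Z ∪ V = {2, 4, 5, 6, 7, 8, 10, 11, 12, 13, 14, 16}
(Z ∪ V) Δ Z = {2, 4}
V Δ ((Z ∪ V) Δ Z) = {5, 7, 11, 13}
(V ∖ (X ∩ Y)ᶜ) ∩ (V Δ ((Z ∪ V) Δ Z)) = {7}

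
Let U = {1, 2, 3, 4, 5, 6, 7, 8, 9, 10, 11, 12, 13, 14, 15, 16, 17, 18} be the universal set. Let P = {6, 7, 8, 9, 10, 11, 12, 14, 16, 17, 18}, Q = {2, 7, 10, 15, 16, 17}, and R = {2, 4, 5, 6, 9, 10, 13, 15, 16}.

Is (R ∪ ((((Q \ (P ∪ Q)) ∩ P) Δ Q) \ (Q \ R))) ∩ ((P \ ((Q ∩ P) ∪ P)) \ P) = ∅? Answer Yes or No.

P ∪ Q = {2, 6, 7, 8, 9, 10, 11, 12, 14, 15, 16, 17, 18}
Q \ (P ∪ Q) = {}
(Q \ (P ∪ Q)) ∩ P = {}
((Q \ (P ∪ Q)) ∩ P) Δ Q = {2, 7, 10, 15, 16, 17}
Q \ R = {7, 17}
(((Q \ (P ∪ Q)) ∩ P) Δ Q) \ (Q \ R) = {2, 10, 15, 16}
R ∪ ((((Q \ (P ∪ Q)) ∩ P) Δ Q) \ (Q \ R)) = {2, 4, 5, 6, 9, 10, 13, 15, 16}
Q ∩ P = {7, 10, 16, 17}
(Q ∩ P) ∪ P = {6, 7, 8, 9, 10, 11, 12, 14, 16, 17, 18}
P \ ((Q ∩ P) ∪ P) = {}
(P \ ((Q ∩ P) ∪ P)) \ P = {}
{2, 4, 5, 6, 9, 10, 13, 15, 16} and {} share no elements.

Yes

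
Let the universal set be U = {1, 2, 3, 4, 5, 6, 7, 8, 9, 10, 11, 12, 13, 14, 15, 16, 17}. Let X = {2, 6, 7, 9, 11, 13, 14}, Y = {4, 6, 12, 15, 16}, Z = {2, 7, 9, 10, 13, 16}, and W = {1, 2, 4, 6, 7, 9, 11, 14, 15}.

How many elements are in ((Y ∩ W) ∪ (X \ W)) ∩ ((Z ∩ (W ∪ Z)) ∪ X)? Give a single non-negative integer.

Y ∩ W = {4, 6, 15}
X \ W = {13}
(Y ∩ W) ∪ (X \ W) = {4, 6, 13, 15}
W ∪ Z = {1, 2, 4, 6, 7, 9, 10, 11, 13, 14, 15, 16}
Z ∩ (W ∪ Z) = {2, 7, 9, 10, 13, 16}
(Z ∩ (W ∪ Z)) ∪ X = {2, 6, 7, 9, 10, 11, 13, 14, 16}
((Y ∩ W) ∪ (X \ W)) ∩ ((Z ∩ (W ∪ Z)) ∪ X) = {6, 13}
|((Y ∩ W) ∪ (X \ W)) ∩ ((Z ∩ (W ∪ Z)) ∪ X)| = 2

2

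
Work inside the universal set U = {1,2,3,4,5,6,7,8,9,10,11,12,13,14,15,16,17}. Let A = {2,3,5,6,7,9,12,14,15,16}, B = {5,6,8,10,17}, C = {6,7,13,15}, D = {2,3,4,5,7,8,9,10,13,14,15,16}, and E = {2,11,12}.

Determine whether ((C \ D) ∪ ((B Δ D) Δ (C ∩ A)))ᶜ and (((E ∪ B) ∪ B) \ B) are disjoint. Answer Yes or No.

No

C \ D = {6}
B Δ D = {2,3,4,6,7,9,13,14,15,16,17}
C ∩ A = {6,7,15}
(B Δ D) Δ (C ∩ A) = {2,3,4,9,13,14,16,17}
(C \ D) ∪ ((B Δ D) Δ (C ∩ A)) = {2,3,4,6,9,13,14,16,17}
((C \ D) ∪ ((B Δ D) Δ (C ∩ A)))ᶜ = {1,5,7,8,10,11,12,15}
E ∪ B = {2,5,6,8,10,11,12,17}
(E ∪ B) ∪ B = {2,5,6,8,10,11,12,17}
((E ∪ B) ∪ B) \ B = {2,11,12}
11 lies in both, so they are not disjoint.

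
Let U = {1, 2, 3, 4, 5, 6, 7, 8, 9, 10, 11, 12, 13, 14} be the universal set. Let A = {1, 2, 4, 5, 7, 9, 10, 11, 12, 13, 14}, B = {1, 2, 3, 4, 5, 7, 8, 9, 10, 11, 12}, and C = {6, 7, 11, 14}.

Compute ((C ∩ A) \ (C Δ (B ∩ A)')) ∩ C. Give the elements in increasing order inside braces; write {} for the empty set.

C ∩ A = {7, 11, 14}
B ∩ A = {1, 2, 4, 5, 7, 9, 10, 11, 12}
(B ∩ A)' = {3, 6, 8, 13, 14}
C Δ (B ∩ A)' = {3, 7, 8, 11, 13}
(C ∩ A) \ (C Δ (B ∩ A)') = {14}
((C ∩ A) \ (C Δ (B ∩ A)')) ∩ C = {14}

{14}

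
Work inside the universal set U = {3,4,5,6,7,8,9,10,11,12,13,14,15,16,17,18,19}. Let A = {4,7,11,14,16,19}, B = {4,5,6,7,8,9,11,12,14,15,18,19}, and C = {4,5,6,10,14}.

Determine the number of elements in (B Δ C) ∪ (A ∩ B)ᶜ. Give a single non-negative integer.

15

B Δ C = {7,8,9,10,11,12,15,18,19}
A ∩ B = {4,7,11,14,19}
(A ∩ B)ᶜ = {3,5,6,8,9,10,12,13,15,16,17,18}
(B Δ C) ∪ (A ∩ B)ᶜ = {3,5,6,7,8,9,10,11,12,13,15,16,17,18,19}
|(B Δ C) ∪ (A ∩ B)ᶜ| = 15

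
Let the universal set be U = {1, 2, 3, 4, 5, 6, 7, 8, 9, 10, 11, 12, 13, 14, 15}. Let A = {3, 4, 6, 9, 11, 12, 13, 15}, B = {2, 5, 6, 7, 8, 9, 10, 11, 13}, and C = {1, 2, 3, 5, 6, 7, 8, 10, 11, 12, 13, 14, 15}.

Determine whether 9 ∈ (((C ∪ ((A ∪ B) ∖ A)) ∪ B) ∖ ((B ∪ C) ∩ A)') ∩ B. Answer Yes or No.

Yes

9 ∈ A and 9 ∈ B, so 9 ∈ A ∪ B
9 ∈ (A ∪ B) and 9 ∈ A, so 9 ∉ (A ∪ B) ∖ A
9 ∉ C and 9 ∉ ((A ∪ B) ∖ A), so 9 ∉ C ∪ ((A ∪ B) ∖ A)
9 ∉ (C ∪ ((A ∪ B) ∖ A)) and 9 ∈ B, so 9 ∈ (C ∪ ((A ∪ B) ∖ A)) ∪ B
9 ∈ B and 9 ∉ C, so 9 ∈ B ∪ C
9 ∈ (B ∪ C) and 9 ∈ A, so 9 ∈ (B ∪ C) ∩ A
9 ∉ ((B ∪ C) ∩ A)' since 9 ∈ ((B ∪ C) ∩ A)
9 ∈ ((C ∪ ((A ∪ B) ∖ A)) ∪ B) and 9 ∉ ((B ∪ C) ∩ A)', so 9 ∈ ((C ∪ ((A ∪ B) ∖ A)) ∪ B) ∖ ((B ∪ C) ∩ A)'
9 ∈ (((C ∪ ((A ∪ B) ∖ A)) ∪ B) ∖ ((B ∪ C) ∩ A)') and 9 ∈ B, so 9 ∈ (((C ∪ ((A ∪ B) ∖ A)) ∪ B) ∖ ((B ∪ C) ∩ A)') ∩ B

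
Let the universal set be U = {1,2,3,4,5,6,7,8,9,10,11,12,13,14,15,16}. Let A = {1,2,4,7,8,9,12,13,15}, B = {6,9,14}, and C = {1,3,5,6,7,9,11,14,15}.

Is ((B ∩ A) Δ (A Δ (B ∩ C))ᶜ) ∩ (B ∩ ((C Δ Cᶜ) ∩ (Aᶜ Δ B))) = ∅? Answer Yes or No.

B ∩ A = {9}
B ∩ C = {6,9,14}
A Δ (B ∩ C) = {1,2,4,6,7,8,12,13,14,15}
(A Δ (B ∩ C))ᶜ = {3,5,9,10,11,16}
(B ∩ A) Δ (A Δ (B ∩ C))ᶜ = {3,5,10,11,16}
Cᶜ = {2,4,8,10,12,13,16}
C Δ Cᶜ = {1,2,3,4,5,6,7,8,9,10,11,12,13,14,15,16}
Aᶜ = {3,5,6,10,11,14,16}
Aᶜ Δ B = {3,5,9,10,11,16}
(C Δ Cᶜ) ∩ (Aᶜ Δ B) = {3,5,9,10,11,16}
B ∩ ((C Δ Cᶜ) ∩ (Aᶜ Δ B)) = {9}
{3,5,10,11,16} and {9} share no elements.

Yes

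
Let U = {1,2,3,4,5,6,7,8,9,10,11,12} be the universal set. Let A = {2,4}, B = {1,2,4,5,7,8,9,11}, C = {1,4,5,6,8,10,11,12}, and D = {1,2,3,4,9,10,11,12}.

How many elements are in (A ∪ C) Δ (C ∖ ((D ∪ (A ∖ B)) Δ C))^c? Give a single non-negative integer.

8

A ∪ C = {1,2,4,5,6,8,10,11,12}
A ∖ B = {}
D ∪ (A ∖ B) = {1,2,3,4,9,10,11,12}
(D ∪ (A ∖ B)) Δ C = {2,3,5,6,8,9}
C ∖ ((D ∪ (A ∖ B)) Δ C) = {1,4,10,11,12}
(C ∖ ((D ∪ (A ∖ B)) Δ C))^c = {2,3,5,6,7,8,9}
(A ∪ C) Δ (C ∖ ((D ∪ (A ∖ B)) Δ C))^c = {1,3,4,7,9,10,11,12}
|(A ∪ C) Δ (C ∖ ((D ∪ (A ∖ B)) Δ C))^c| = 8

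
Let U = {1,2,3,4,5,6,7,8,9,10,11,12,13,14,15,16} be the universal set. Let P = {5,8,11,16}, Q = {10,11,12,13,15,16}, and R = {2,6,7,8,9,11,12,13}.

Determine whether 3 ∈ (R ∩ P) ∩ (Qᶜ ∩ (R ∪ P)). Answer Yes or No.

No

3 ∉ R and 3 ∉ P, so 3 ∉ R ∩ P
3 ∉ Q, so 3 ∈ Qᶜ
3 ∉ R and 3 ∉ P, so 3 ∉ R ∪ P
3 ∈ Qᶜ and 3 ∉ (R ∪ P), so 3 ∉ Qᶜ ∩ (R ∪ P)
3 ∉ (R ∩ P) and 3 ∉ (Qᶜ ∩ (R ∪ P)), so 3 ∉ (R ∩ P) ∩ (Qᶜ ∩ (R ∪ P))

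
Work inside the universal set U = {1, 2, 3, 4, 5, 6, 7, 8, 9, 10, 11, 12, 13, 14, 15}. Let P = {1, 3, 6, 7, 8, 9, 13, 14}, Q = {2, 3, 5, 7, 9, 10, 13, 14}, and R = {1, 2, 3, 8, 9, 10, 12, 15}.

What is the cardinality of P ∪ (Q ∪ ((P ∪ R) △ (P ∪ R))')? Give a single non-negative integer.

15

P ∪ R = {1, 2, 3, 6, 7, 8, 9, 10, 12, 13, 14, 15}
(P ∪ R) △ (P ∪ R) = {}
((P ∪ R) △ (P ∪ R))' = {1, 2, 3, 4, 5, 6, 7, 8, 9, 10, 11, 12, 13, 14, 15}
Q ∪ ((P ∪ R) △ (P ∪ R))' = {1, 2, 3, 4, 5, 6, 7, 8, 9, 10, 11, 12, 13, 14, 15}
P ∪ (Q ∪ ((P ∪ R) △ (P ∪ R))') = {1, 2, 3, 4, 5, 6, 7, 8, 9, 10, 11, 12, 13, 14, 15}
|P ∪ (Q ∪ ((P ∪ R) △ (P ∪ R))')| = 15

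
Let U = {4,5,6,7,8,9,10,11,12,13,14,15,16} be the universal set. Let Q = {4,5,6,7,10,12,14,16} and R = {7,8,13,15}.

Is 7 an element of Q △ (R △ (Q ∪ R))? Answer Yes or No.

7 ∈ Q and 7 ∈ R, so 7 ∈ Q ∪ R
7 ∈ R and 7 ∈ (Q ∪ R), so 7 ∉ R △ (Q ∪ R)
7 ∈ Q and 7 ∉ (R △ (Q ∪ R)), so 7 ∈ Q △ (R △ (Q ∪ R))

Yes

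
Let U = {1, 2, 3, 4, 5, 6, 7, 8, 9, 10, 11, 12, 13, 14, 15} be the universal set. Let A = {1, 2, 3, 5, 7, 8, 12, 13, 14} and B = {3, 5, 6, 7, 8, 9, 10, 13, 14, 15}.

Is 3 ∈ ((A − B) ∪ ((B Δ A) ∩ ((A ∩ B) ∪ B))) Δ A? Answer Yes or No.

3 ∈ A and 3 ∈ B, so 3 ∉ A − B
3 ∈ B and 3 ∈ A, so 3 ∉ B Δ A
3 ∈ A and 3 ∈ B, so 3 ∈ A ∩ B
3 ∈ (A ∩ B) and 3 ∈ B, so 3 ∈ (A ∩ B) ∪ B
3 ∉ (B Δ A) and 3 ∈ ((A ∩ B) ∪ B), so 3 ∉ (B Δ A) ∩ ((A ∩ B) ∪ B)
3 ∉ (A − B) and 3 ∉ ((B Δ A) ∩ ((A ∩ B) ∪ B)), so 3 ∉ (A − B) ∪ ((B Δ A) ∩ ((A ∩ B) ∪ B))
3 ∉ ((A − B) ∪ ((B Δ A) ∩ ((A ∩ B) ∪ B))) and 3 ∈ A, so 3 ∈ ((A − B) ∪ ((B Δ A) ∩ ((A ∩ B) ∪ B))) Δ A

Yes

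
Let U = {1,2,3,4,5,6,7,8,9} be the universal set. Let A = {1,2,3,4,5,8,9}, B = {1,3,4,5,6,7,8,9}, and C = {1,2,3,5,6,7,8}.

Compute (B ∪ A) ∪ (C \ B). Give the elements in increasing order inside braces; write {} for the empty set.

{1,2,3,4,5,6,7,8,9}

B ∪ A = {1,2,3,4,5,6,7,8,9}
C \ B = {2}
(B ∪ A) ∪ (C \ B) = {1,2,3,4,5,6,7,8,9}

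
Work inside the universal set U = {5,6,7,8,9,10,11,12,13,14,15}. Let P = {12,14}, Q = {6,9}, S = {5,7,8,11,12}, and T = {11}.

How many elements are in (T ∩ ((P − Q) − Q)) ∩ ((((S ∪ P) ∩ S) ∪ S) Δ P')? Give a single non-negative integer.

0

P − Q = {12,14}
(P − Q) − Q = {12,14}
T ∩ ((P − Q) − Q) = {}
S ∪ P = {5,7,8,11,12,14}
(S ∪ P) ∩ S = {5,7,8,11,12}
((S ∪ P) ∩ S) ∪ S = {5,7,8,11,12}
P' = {5,6,7,8,9,10,11,13,15}
(((S ∪ P) ∩ S) ∪ S) Δ P' = {6,9,10,12,13,15}
(T ∩ ((P − Q) − Q)) ∩ ((((S ∪ P) ∩ S) ∪ S) Δ P') = {}
|(T ∩ ((P − Q) − Q)) ∩ ((((S ∪ P) ∩ S) ∪ S) Δ P')| = 0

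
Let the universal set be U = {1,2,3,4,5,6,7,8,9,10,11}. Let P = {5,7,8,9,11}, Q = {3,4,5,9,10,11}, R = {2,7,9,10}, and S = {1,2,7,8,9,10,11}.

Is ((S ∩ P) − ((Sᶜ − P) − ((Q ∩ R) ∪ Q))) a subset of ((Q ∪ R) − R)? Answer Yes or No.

S ∩ P = {7,8,9,11}
Sᶜ = {3,4,5,6}
Sᶜ − P = {3,4,6}
Q ∩ R = {9,10}
(Q ∩ R) ∪ Q = {3,4,5,9,10,11}
(Sᶜ − P) − ((Q ∩ R) ∪ Q) = {6}
(S ∩ P) − ((Sᶜ − P) − ((Q ∩ R) ∪ Q)) = {7,8,9,11}
Q ∪ R = {2,3,4,5,7,9,10,11}
(Q ∪ R) − R = {3,4,5,11}
7 ∈ (S ∩ P) − ((Sᶜ − P) − ((Q ∩ R) ∪ Q)) but 7 ∉ (Q ∪ R) − R, so the inclusion fails.

No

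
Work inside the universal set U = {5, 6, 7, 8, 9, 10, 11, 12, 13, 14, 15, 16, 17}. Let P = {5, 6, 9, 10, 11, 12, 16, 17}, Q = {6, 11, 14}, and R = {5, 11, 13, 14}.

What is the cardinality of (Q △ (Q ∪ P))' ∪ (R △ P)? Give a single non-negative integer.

Q ∪ P = {5, 6, 9, 10, 11, 12, 14, 16, 17}
Q △ (Q ∪ P) = {5, 9, 10, 12, 16, 17}
(Q △ (Q ∪ P))' = {6, 7, 8, 11, 13, 14, 15}
R △ P = {6, 9, 10, 12, 13, 14, 16, 17}
(Q △ (Q ∪ P))' ∪ (R △ P) = {6, 7, 8, 9, 10, 11, 12, 13, 14, 15, 16, 17}
|(Q △ (Q ∪ P))' ∪ (R △ P)| = 12

12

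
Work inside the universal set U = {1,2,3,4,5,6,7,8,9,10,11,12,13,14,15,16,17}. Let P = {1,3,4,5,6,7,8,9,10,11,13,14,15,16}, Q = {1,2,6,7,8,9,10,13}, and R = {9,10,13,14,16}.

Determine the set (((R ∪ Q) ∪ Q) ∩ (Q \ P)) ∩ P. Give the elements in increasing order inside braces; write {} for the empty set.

{}

R ∪ Q = {1,2,6,7,8,9,10,13,14,16}
(R ∪ Q) ∪ Q = {1,2,6,7,8,9,10,13,14,16}
Q \ P = {2}
((R ∪ Q) ∪ Q) ∩ (Q \ P) = {2}
(((R ∪ Q) ∪ Q) ∩ (Q \ P)) ∩ P = {}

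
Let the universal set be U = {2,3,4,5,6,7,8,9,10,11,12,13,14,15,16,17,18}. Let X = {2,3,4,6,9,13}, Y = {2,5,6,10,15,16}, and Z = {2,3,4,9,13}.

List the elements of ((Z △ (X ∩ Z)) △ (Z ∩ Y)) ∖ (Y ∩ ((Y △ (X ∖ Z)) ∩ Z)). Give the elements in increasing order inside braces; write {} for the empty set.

X ∩ Z = {2,3,4,9,13}
Z △ (X ∩ Z) = {}
Z ∩ Y = {2}
(Z △ (X ∩ Z)) △ (Z ∩ Y) = {2}
X ∖ Z = {6}
Y △ (X ∖ Z) = {2,5,10,15,16}
(Y △ (X ∖ Z)) ∩ Z = {2}
Y ∩ ((Y △ (X ∖ Z)) ∩ Z) = {2}
((Z △ (X ∩ Z)) △ (Z ∩ Y)) ∖ (Y ∩ ((Y △ (X ∖ Z)) ∩ Z)) = {}

{}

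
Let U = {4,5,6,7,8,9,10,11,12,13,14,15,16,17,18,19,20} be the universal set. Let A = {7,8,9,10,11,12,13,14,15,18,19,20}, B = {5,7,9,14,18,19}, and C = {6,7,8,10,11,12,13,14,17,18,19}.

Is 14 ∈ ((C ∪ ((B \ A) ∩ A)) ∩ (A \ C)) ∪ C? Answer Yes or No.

Yes

14 ∈ B and 14 ∈ A, so 14 ∉ B \ A
14 ∉ (B \ A) and 14 ∈ A, so 14 ∉ (B \ A) ∩ A
14 ∈ C and 14 ∉ ((B \ A) ∩ A), so 14 ∈ C ∪ ((B \ A) ∩ A)
14 ∈ A and 14 ∈ C, so 14 ∉ A \ C
14 ∈ (C ∪ ((B \ A) ∩ A)) and 14 ∉ (A \ C), so 14 ∉ (C ∪ ((B \ A) ∩ A)) ∩ (A \ C)
14 ∉ ((C ∪ ((B \ A) ∩ A)) ∩ (A \ C)) and 14 ∈ C, so 14 ∈ ((C ∪ ((B \ A) ∩ A)) ∩ (A \ C)) ∪ C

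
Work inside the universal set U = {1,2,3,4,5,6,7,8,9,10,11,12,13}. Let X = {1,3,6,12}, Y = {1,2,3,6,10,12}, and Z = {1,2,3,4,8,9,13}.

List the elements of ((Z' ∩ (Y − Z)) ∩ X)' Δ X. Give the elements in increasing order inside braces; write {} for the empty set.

Z' = {5,6,7,10,11,12}
Y − Z = {6,10,12}
Z' ∩ (Y − Z) = {6,10,12}
(Z' ∩ (Y − Z)) ∩ X = {6,12}
((Z' ∩ (Y − Z)) ∩ X)' = {1,2,3,4,5,7,8,9,10,11,13}
((Z' ∩ (Y − Z)) ∩ X)' Δ X = {2,4,5,6,7,8,9,10,11,12,13}

{2,4,5,6,7,8,9,10,11,12,13}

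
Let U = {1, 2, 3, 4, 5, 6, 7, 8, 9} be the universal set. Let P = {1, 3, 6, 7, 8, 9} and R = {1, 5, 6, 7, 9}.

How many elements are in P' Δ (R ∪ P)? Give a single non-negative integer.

8

P' = {2, 4, 5}
R ∪ P = {1, 3, 5, 6, 7, 8, 9}
P' Δ (R ∪ P) = {1, 2, 3, 4, 6, 7, 8, 9}
|P' Δ (R ∪ P)| = 8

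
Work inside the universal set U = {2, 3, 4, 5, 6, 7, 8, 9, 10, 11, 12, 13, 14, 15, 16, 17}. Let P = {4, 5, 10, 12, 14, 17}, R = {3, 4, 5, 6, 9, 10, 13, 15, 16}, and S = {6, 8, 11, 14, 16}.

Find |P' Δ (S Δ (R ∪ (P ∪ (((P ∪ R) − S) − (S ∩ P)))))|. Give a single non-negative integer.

9

P' = {2, 3, 6, 7, 8, 9, 11, 13, 15, 16}
P ∪ R = {3, 4, 5, 6, 9, 10, 12, 13, 14, 15, 16, 17}
(P ∪ R) − S = {3, 4, 5, 9, 10, 12, 13, 15, 17}
S ∩ P = {14}
((P ∪ R) − S) − (S ∩ P) = {3, 4, 5, 9, 10, 12, 13, 15, 17}
P ∪ (((P ∪ R) − S) − (S ∩ P)) = {3, 4, 5, 9, 10, 12, 13, 14, 15, 17}
R ∪ (P ∪ (((P ∪ R) − S) − (S ∩ P))) = {3, 4, 5, 6, 9, 10, 12, 13, 14, 15, 16, 17}
S Δ (R ∪ (P ∪ (((P ∪ R) − S) − (S ∩ P)))) = {3, 4, 5, 8, 9, 10, 11, 12, 13, 15, 17}
P' Δ (S Δ (R ∪ (P ∪ (((P ∪ R) − S) − (S ∩ P))))) = {2, 4, 5, 6, 7, 10, 12, 16, 17}
|P' Δ (S Δ (R ∪ (P ∪ (((P ∪ R) − S) − (S ∩ P)))))| = 9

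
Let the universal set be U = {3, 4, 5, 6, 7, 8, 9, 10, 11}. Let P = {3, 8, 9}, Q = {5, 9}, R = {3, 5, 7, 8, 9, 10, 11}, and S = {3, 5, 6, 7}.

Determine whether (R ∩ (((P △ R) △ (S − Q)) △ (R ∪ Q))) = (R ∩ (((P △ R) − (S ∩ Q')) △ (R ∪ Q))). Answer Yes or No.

P △ R = {5, 7, 10, 11}
S − Q = {3, 6, 7}
(P △ R) △ (S − Q) = {3, 5, 6, 10, 11}
R ∪ Q = {3, 5, 7, 8, 9, 10, 11}
((P △ R) △ (S − Q)) △ (R ∪ Q) = {6, 7, 8, 9}
R ∩ (((P △ R) △ (S − Q)) △ (R ∪ Q)) = {7, 8, 9}
Q' = {3, 4, 6, 7, 8, 10, 11}
S ∩ Q' = {3, 6, 7}
(P △ R) − (S ∩ Q') = {5, 10, 11}
((P △ R) − (S ∩ Q')) △ (R ∪ Q) = {3, 7, 8, 9}
R ∩ (((P △ R) − (S ∩ Q')) △ (R ∪ Q)) = {3, 7, 8, 9}
3 ∈ R ∩ (((P △ R) − (S ∩ Q')) △ (R ∪ Q)) but 3 ∉ R ∩ (((P △ R) △ (S − Q)) △ (R ∪ Q)), so they differ.

No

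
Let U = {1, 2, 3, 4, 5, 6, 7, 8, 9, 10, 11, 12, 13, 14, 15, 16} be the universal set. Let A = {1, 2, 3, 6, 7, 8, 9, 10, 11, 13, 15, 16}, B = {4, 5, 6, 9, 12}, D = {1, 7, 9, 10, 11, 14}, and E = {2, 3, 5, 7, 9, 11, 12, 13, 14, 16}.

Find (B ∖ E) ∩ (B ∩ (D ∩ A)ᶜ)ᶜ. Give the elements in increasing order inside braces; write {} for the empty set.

B ∖ E = {4, 6}
D ∩ A = {1, 7, 9, 10, 11}
(D ∩ A)ᶜ = {2, 3, 4, 5, 6, 8, 12, 13, 14, 15, 16}
B ∩ (D ∩ A)ᶜ = {4, 5, 6, 12}
(B ∩ (D ∩ A)ᶜ)ᶜ = {1, 2, 3, 7, 8, 9, 10, 11, 13, 14, 15, 16}
(B ∖ E) ∩ (B ∩ (D ∩ A)ᶜ)ᶜ = {}

{}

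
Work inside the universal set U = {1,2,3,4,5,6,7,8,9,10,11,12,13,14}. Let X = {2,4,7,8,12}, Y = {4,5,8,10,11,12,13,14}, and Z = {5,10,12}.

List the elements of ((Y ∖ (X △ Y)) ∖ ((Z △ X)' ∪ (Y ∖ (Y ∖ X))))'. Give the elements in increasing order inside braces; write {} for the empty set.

{1,2,3,4,5,6,7,8,9,10,11,12,13,14}

X △ Y = {2,5,7,10,11,13,14}
Y ∖ (X △ Y) = {4,8,12}
Z △ X = {2,4,5,7,8,10}
(Z △ X)' = {1,3,6,9,11,12,13,14}
Y ∖ X = {5,10,11,13,14}
Y ∖ (Y ∖ X) = {4,8,12}
(Z △ X)' ∪ (Y ∖ (Y ∖ X)) = {1,3,4,6,8,9,11,12,13,14}
(Y ∖ (X △ Y)) ∖ ((Z △ X)' ∪ (Y ∖ (Y ∖ X))) = {}
((Y ∖ (X △ Y)) ∖ ((Z △ X)' ∪ (Y ∖ (Y ∖ X))))' = {1,2,3,4,5,6,7,8,9,10,11,12,13,14}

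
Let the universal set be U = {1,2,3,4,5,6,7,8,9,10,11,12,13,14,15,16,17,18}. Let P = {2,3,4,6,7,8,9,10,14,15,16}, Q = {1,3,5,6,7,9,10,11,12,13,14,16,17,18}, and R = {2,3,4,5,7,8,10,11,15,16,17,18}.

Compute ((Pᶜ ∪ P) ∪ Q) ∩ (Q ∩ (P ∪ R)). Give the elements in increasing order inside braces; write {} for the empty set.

{3,5,6,7,9,10,11,14,16,17,18}

Pᶜ = {1,5,11,12,13,17,18}
Pᶜ ∪ P = {1,2,3,4,5,6,7,8,9,10,11,12,13,14,15,16,17,18}
(Pᶜ ∪ P) ∪ Q = {1,2,3,4,5,6,7,8,9,10,11,12,13,14,15,16,17,18}
P ∪ R = {2,3,4,5,6,7,8,9,10,11,14,15,16,17,18}
Q ∩ (P ∪ R) = {3,5,6,7,9,10,11,14,16,17,18}
((Pᶜ ∪ P) ∪ Q) ∩ (Q ∩ (P ∪ R)) = {3,5,6,7,9,10,11,14,16,17,18}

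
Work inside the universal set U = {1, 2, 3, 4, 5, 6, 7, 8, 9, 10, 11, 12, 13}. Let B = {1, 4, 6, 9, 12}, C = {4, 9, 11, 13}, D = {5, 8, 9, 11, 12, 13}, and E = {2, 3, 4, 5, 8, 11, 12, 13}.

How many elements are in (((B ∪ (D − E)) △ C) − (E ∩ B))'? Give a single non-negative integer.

9

D − E = {9}
B ∪ (D − E) = {1, 4, 6, 9, 12}
(B ∪ (D − E)) △ C = {1, 6, 11, 12, 13}
E ∩ B = {4, 12}
((B ∪ (D − E)) △ C) − (E ∩ B) = {1, 6, 11, 13}
(((B ∪ (D − E)) △ C) − (E ∩ B))' = {2, 3, 4, 5, 7, 8, 9, 10, 12}
|(((B ∪ (D − E)) △ C) − (E ∩ B))'| = 9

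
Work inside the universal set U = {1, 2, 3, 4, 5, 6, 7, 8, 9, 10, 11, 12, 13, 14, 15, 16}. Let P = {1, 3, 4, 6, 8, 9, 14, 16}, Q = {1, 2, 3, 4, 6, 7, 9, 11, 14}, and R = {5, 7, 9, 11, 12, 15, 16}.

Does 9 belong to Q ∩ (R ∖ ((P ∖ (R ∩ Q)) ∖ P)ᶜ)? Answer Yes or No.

9 ∈ R and 9 ∈ Q, so 9 ∈ R ∩ Q
9 ∈ P and 9 ∈ (R ∩ Q), so 9 ∉ P ∖ (R ∩ Q)
9 ∉ (P ∖ (R ∩ Q)) and 9 ∈ P, so 9 ∉ (P ∖ (R ∩ Q)) ∖ P
9 ∈ ((P ∖ (R ∩ Q)) ∖ P)ᶜ since 9 ∉ ((P ∖ (R ∩ Q)) ∖ P)
9 ∈ R and 9 ∈ ((P ∖ (R ∩ Q)) ∖ P)ᶜ, so 9 ∉ R ∖ ((P ∖ (R ∩ Q)) ∖ P)ᶜ
9 ∈ Q and 9 ∉ (R ∖ ((P ∖ (R ∩ Q)) ∖ P)ᶜ), so 9 ∉ Q ∩ (R ∖ ((P ∖ (R ∩ Q)) ∖ P)ᶜ)

No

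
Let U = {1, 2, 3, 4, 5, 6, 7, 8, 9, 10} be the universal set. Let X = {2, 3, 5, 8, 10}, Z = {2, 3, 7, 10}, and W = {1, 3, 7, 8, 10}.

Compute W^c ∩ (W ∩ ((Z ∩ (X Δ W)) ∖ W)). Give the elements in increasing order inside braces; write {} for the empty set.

{}

W^c = {2, 4, 5, 6, 9}
X Δ W = {1, 2, 5, 7}
Z ∩ (X Δ W) = {2, 7}
(Z ∩ (X Δ W)) ∖ W = {2}
W ∩ ((Z ∩ (X Δ W)) ∖ W) = {}
W^c ∩ (W ∩ ((Z ∩ (X Δ W)) ∖ W)) = {}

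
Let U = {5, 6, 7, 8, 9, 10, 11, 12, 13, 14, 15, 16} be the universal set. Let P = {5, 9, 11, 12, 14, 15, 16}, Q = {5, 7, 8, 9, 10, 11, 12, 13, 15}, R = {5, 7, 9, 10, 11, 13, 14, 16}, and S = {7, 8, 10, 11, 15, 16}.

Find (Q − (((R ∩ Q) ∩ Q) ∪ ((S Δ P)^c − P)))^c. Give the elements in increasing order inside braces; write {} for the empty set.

{5, 6, 7, 9, 10, 11, 13, 14, 16}

R ∩ Q = {5, 7, 9, 10, 11, 13}
(R ∩ Q) ∩ Q = {5, 7, 9, 10, 11, 13}
S Δ P = {5, 7, 8, 9, 10, 12, 14}
(S Δ P)^c = {6, 11, 13, 15, 16}
(S Δ P)^c − P = {6, 13}
((R ∩ Q) ∩ Q) ∪ ((S Δ P)^c − P) = {5, 6, 7, 9, 10, 11, 13}
Q − (((R ∩ Q) ∩ Q) ∪ ((S Δ P)^c − P)) = {8, 12, 15}
(Q − (((R ∩ Q) ∩ Q) ∪ ((S Δ P)^c − P)))^c = {5, 6, 7, 9, 10, 11, 13, 14, 16}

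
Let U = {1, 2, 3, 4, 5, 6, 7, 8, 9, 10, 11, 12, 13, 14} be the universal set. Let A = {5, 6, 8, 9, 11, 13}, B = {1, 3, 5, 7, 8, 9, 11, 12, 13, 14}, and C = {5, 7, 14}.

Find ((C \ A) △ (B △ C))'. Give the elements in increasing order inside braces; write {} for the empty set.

{2, 4, 5, 6, 10}

C \ A = {7, 14}
B △ C = {1, 3, 8, 9, 11, 12, 13}
(C \ A) △ (B △ C) = {1, 3, 7, 8, 9, 11, 12, 13, 14}
((C \ A) △ (B △ C))' = {2, 4, 5, 6, 10}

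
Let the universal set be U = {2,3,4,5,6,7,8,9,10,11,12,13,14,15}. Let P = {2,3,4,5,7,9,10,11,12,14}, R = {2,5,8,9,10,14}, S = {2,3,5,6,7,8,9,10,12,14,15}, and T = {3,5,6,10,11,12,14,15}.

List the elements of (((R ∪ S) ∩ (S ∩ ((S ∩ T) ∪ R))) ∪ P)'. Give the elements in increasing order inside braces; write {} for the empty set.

R ∪ S = {2,3,5,6,7,8,9,10,12,14,15}
S ∩ T = {3,5,6,10,12,14,15}
(S ∩ T) ∪ R = {2,3,5,6,8,9,10,12,14,15}
S ∩ ((S ∩ T) ∪ R) = {2,3,5,6,8,9,10,12,14,15}
(R ∪ S) ∩ (S ∩ ((S ∩ T) ∪ R)) = {2,3,5,6,8,9,10,12,14,15}
((R ∪ S) ∩ (S ∩ ((S ∩ T) ∪ R))) ∪ P = {2,3,4,5,6,7,8,9,10,11,12,14,15}
(((R ∪ S) ∩ (S ∩ ((S ∩ T) ∪ R))) ∪ P)' = {13}

{13}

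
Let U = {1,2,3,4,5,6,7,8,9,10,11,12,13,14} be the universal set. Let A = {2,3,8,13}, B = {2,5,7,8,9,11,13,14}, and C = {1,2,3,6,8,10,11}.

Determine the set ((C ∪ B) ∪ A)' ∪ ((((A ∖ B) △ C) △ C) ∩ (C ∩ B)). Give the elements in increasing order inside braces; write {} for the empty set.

{4,12}

C ∪ B = {1,2,3,5,6,7,8,9,10,11,13,14}
(C ∪ B) ∪ A = {1,2,3,5,6,7,8,9,10,11,13,14}
((C ∪ B) ∪ A)' = {4,12}
A ∖ B = {3}
(A ∖ B) △ C = {1,2,6,8,10,11}
((A ∖ B) △ C) △ C = {3}
C ∩ B = {2,8,11}
(((A ∖ B) △ C) △ C) ∩ (C ∩ B) = {}
((C ∪ B) ∪ A)' ∪ ((((A ∖ B) △ C) △ C) ∩ (C ∩ B)) = {4,12}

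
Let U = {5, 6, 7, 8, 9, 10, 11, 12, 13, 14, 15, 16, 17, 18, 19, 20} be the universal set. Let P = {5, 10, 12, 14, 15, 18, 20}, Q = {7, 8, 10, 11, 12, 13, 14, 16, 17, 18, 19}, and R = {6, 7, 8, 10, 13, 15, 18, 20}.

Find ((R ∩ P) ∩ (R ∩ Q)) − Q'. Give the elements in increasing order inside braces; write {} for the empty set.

{10, 18}

R ∩ P = {10, 15, 18, 20}
R ∩ Q = {7, 8, 10, 13, 18}
(R ∩ P) ∩ (R ∩ Q) = {10, 18}
Q' = {5, 6, 9, 15, 20}
((R ∩ P) ∩ (R ∩ Q)) − Q' = {10, 18}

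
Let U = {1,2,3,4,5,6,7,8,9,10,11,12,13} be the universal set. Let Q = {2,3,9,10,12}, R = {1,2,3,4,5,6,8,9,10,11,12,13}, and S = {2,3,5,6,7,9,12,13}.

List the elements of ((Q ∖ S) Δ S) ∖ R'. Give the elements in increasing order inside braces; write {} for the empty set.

Q ∖ S = {10}
(Q ∖ S) Δ S = {2,3,5,6,7,9,10,12,13}
R' = {7}
((Q ∖ S) Δ S) ∖ R' = {2,3,5,6,9,10,12,13}

{2,3,5,6,9,10,12,13}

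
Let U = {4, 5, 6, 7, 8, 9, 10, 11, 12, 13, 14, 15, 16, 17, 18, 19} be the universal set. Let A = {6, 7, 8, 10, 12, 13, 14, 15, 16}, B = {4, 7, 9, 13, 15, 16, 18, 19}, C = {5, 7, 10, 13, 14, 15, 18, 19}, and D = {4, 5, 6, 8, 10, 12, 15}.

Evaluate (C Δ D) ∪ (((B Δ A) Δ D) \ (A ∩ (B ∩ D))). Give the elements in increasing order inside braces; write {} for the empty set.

C Δ D = {4, 6, 7, 8, 12, 13, 14, 18, 19}
B Δ A = {4, 6, 8, 9, 10, 12, 14, 18, 19}
(B Δ A) Δ D = {5, 9, 14, 15, 18, 19}
B ∩ D = {4, 15}
A ∩ (B ∩ D) = {15}
((B Δ A) Δ D) \ (A ∩ (B ∩ D)) = {5, 9, 14, 18, 19}
(C Δ D) ∪ (((B Δ A) Δ D) \ (A ∩ (B ∩ D))) = {4, 5, 6, 7, 8, 9, 12, 13, 14, 18, 19}

{4, 5, 6, 7, 8, 9, 12, 13, 14, 18, 19}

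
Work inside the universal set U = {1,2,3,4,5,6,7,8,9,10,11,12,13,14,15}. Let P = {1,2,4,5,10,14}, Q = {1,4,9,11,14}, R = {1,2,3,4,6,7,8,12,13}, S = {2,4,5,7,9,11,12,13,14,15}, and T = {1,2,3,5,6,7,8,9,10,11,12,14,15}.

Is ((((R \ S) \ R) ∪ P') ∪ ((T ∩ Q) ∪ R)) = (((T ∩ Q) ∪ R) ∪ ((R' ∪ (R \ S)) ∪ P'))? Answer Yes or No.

No

R \ S = {1,3,6,8}
(R \ S) \ R = {}
P' = {3,6,7,8,9,11,12,13,15}
((R \ S) \ R) ∪ P' = {3,6,7,8,9,11,12,13,15}
T ∩ Q = {1,9,11,14}
(T ∩ Q) ∪ R = {1,2,3,4,6,7,8,9,11,12,13,14}
(((R \ S) \ R) ∪ P') ∪ ((T ∩ Q) ∪ R) = {1,2,3,4,6,7,8,9,11,12,13,14,15}
R' = {5,9,10,11,14,15}
R' ∪ (R \ S) = {1,3,5,6,8,9,10,11,14,15}
(R' ∪ (R \ S)) ∪ P' = {1,3,5,6,7,8,9,10,11,12,13,14,15}
((T ∩ Q) ∪ R) ∪ ((R' ∪ (R \ S)) ∪ P') = {1,2,3,4,5,6,7,8,9,10,11,12,13,14,15}
5 ∈ ((T ∩ Q) ∪ R) ∪ ((R' ∪ (R \ S)) ∪ P') but 5 ∉ (((R \ S) \ R) ∪ P') ∪ ((T ∩ Q) ∪ R), so they differ.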